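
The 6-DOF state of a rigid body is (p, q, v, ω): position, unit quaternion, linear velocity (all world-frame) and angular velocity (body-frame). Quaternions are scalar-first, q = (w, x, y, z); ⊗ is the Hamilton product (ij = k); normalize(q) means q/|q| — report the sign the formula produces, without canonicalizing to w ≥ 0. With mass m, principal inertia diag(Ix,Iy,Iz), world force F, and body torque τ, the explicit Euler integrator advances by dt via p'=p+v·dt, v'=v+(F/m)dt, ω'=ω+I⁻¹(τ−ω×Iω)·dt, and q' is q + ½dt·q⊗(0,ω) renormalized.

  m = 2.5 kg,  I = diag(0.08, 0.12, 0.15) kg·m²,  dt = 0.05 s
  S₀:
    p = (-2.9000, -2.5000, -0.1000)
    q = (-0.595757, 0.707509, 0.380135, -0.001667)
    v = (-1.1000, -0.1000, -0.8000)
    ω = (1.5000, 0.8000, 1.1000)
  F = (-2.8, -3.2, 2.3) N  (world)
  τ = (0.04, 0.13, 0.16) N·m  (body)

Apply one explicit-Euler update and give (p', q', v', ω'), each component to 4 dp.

p' = (-2.9550, -2.5050, -0.1400)
q' = (-0.6290, 0.6948, 0.3483, -0.0181)
v' = (-1.1560, -0.1640, -0.7540)
ω' = (1.5085, 0.9023, 1.1373)

gyro term ω×Iω = (0.0264, -0.1155, 0.0480)
(τ − ω×Iω)/I = (0.1700, 2.0458, 0.7467)
ω' = ω + α·dt = (1.5085, 0.9023, 1.1373)
2q̇ = q⊗(0,ω) = (-1.3635378, -0.4741534, -1.2573660, -0.6595280)
updated quaternion q' = (-0.6290, 0.6948, 0.3483, -0.0181)
a = (-1.1200, -1.2800, 0.9200)
new position p' = (-2.9550, -2.5050, -0.1400)
v' = v + a·dt = (-1.1560, -0.1640, -0.7540)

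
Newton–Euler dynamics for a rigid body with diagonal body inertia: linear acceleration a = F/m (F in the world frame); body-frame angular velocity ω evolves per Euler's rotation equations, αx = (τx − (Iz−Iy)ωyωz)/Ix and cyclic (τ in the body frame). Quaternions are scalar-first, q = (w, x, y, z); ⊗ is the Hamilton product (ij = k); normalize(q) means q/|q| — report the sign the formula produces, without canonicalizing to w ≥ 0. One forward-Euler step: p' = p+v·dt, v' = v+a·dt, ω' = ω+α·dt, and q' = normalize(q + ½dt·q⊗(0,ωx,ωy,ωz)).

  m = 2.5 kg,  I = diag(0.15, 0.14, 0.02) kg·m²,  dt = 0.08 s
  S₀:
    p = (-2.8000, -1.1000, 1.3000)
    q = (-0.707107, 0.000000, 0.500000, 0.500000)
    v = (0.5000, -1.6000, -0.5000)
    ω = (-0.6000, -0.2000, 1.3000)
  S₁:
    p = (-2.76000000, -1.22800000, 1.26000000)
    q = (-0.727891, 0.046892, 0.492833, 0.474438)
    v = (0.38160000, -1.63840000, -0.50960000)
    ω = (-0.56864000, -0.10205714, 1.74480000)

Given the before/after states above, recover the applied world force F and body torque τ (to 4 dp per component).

F = (-3.7000, -1.2000, -0.3000)
τ = (0.0900, 0.0700, 0.1100)

velocity change Δv = (-0.11840000, -0.03840000, -0.00960000)
m·(v₁−v₀)/dt = (-3.7000, -1.2000, -0.3000)
Δω = ω₁−ω₀ = (0.03136000, 0.09794286, 0.44480000)
I·α + gyro = (0.0900, 0.0700, 0.1100)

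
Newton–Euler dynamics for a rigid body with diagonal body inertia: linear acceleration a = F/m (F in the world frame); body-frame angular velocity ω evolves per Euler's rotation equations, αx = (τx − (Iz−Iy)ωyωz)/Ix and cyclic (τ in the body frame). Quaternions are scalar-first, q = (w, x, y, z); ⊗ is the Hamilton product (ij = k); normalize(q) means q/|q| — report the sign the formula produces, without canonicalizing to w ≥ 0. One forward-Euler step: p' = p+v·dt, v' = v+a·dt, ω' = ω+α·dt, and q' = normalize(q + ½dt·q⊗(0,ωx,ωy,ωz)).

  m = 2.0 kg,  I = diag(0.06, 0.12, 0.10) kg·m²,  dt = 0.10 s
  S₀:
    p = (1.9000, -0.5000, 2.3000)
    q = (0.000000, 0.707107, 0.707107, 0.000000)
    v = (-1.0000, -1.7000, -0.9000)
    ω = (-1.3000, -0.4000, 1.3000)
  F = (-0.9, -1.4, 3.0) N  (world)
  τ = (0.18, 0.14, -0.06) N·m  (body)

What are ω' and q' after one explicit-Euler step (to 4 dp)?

(τ − ω×Iω)/I = (2.8267, 0.6033, -0.9120)
new body rate ω' = (-1.0173, -0.3397, 1.2088)
2q̇ = q⊗(0,ω) = (1.2020819, 0.9192391, -0.9192391, 0.6363963)
q + ½dt·q⊗(0,ω), renormalized = (0.0598, 0.7498, 0.6582, 0.0317)

ω' = (-1.0173, -0.3397, 1.2088)
q' = (0.0598, 0.7498, 0.6582, 0.0317)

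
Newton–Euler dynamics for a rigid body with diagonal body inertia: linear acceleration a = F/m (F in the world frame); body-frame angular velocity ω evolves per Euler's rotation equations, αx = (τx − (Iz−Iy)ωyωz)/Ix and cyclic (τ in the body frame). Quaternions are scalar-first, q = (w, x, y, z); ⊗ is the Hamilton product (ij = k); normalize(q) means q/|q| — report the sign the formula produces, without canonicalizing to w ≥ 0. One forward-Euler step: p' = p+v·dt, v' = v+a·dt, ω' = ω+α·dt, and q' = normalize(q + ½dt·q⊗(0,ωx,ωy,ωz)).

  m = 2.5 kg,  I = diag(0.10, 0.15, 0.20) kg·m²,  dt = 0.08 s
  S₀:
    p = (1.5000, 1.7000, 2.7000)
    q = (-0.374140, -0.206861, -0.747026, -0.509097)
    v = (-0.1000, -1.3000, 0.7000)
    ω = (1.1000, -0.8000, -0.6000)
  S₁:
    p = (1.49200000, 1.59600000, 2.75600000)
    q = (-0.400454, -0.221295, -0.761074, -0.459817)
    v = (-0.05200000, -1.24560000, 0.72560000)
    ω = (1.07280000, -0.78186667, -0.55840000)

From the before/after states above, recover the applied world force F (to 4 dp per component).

F = (1.5000, 1.7000, 0.8000)

velocity change Δv = (0.04800000, 0.05440000, 0.02560000)
applied force F = (1.5000, 1.7000, 0.8000)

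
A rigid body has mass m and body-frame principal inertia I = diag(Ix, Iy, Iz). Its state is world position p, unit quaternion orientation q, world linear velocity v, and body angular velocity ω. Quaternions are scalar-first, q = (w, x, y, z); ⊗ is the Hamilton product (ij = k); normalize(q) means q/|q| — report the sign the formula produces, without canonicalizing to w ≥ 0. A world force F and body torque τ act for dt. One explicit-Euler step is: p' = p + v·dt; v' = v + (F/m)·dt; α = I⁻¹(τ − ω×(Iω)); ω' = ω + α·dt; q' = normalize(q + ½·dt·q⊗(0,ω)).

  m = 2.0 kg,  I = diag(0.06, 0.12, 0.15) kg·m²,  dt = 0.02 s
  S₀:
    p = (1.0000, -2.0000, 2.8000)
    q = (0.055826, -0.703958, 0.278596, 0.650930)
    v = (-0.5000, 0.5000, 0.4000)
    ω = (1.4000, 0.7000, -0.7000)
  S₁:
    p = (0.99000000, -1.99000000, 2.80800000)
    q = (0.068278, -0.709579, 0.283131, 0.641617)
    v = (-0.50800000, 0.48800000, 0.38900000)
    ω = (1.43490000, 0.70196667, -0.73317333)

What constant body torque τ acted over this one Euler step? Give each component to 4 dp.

τ = (0.0900, 0.1000, -0.1900)

rate change Δω = (0.03490000, 0.00196667, -0.03317333)
I·α + gyro = (0.0900, 0.1000, -0.1900)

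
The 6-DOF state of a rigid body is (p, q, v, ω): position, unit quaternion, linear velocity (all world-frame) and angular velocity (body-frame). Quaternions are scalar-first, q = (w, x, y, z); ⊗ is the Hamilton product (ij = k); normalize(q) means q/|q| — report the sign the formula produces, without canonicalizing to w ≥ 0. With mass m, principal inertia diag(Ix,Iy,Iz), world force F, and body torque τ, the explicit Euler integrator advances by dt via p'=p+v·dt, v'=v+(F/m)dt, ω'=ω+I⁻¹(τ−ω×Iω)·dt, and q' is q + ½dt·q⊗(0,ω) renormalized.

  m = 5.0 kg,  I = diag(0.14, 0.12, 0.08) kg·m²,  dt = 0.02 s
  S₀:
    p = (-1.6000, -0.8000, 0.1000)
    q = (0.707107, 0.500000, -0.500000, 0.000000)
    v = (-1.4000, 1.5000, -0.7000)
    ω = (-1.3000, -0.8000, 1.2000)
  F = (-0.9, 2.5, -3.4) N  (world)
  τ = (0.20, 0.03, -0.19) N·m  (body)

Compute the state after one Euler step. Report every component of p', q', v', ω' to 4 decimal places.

p' = (-1.6280, -0.7700, 0.0860)
q' = (0.7095, 0.4847, -0.5116, -0.0020)
v' = (-1.4036, 1.5100, -0.7136)
ω' = (-1.2769, -0.7794, 1.1577)

(τ − ω×Iω)/I = (1.1543, 1.0300, -2.1150)
new body rate ω' = (-1.2769, -0.7794, 1.1577)
Hamilton product q⊗(0,ω) = (0.2500000, -1.5192391, -1.1656856, -0.2014716)
q' = normalize(q + ½dt·q⊗(0,ω)) = (0.7095, 0.4847, -0.5116, -0.0020)
linear accel F/m = (-0.1800, 0.5000, -0.6800)
new position p' = (-1.6280, -0.7700, 0.0860)
new velocity v' = (-1.4036, 1.5100, -0.7136)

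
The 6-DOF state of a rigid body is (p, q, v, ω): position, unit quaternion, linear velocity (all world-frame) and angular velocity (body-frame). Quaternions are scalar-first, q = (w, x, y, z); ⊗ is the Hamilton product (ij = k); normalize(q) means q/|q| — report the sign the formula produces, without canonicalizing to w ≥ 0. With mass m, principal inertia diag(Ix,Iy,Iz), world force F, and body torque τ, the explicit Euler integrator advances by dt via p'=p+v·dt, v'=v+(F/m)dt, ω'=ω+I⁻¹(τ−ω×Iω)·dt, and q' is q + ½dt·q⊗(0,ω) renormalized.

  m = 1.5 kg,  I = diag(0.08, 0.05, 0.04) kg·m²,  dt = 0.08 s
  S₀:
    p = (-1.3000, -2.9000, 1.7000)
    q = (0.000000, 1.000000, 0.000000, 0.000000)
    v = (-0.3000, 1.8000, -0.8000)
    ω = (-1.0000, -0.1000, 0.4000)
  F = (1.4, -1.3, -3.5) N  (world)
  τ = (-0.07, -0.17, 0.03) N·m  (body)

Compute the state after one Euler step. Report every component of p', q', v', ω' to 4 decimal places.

p' = (-1.3240, -2.7560, 1.6360)
q' = (0.0400, 0.9991, -0.0160, -0.0040)
v' = (-0.2253, 1.7307, -0.9867)
ω' = (-1.0704, -0.3464, 0.4660)

(τ − ω×Iω)/I = (-0.8800, -3.0800, 0.8250)
ω' = ω + α·dt = (-1.0704, -0.3464, 0.4660)
q⊗(0,ω) = (1.0000000, 0.0000000, -0.4000000, -0.1000000)
q + ½dt·q⊗(0,ω), renormalized = (0.0400, 0.9991, -0.0160, -0.0040)
p' = p + v·dt = (-1.3240, -2.7560, 1.6360)
v + (F/m)dt = (-0.2253, 1.7307, -0.9867)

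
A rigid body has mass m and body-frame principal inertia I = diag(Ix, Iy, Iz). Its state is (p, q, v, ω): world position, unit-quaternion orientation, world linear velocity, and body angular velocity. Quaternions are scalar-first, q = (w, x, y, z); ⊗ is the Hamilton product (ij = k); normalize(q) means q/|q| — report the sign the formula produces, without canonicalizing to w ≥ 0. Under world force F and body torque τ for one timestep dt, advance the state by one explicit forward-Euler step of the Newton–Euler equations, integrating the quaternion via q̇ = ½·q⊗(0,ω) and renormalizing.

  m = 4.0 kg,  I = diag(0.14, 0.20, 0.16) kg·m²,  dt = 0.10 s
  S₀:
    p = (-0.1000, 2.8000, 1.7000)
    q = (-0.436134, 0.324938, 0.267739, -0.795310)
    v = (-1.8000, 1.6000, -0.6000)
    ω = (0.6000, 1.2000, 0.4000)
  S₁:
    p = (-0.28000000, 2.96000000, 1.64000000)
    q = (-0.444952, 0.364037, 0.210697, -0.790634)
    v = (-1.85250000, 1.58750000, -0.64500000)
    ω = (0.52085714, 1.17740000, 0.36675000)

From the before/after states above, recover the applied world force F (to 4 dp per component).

velocity change Δv = (-0.05250000, -0.01250000, -0.04500000)
applied force F = (-2.1000, -0.5000, -1.8000)

F = (-2.1000, -0.5000, -1.8000)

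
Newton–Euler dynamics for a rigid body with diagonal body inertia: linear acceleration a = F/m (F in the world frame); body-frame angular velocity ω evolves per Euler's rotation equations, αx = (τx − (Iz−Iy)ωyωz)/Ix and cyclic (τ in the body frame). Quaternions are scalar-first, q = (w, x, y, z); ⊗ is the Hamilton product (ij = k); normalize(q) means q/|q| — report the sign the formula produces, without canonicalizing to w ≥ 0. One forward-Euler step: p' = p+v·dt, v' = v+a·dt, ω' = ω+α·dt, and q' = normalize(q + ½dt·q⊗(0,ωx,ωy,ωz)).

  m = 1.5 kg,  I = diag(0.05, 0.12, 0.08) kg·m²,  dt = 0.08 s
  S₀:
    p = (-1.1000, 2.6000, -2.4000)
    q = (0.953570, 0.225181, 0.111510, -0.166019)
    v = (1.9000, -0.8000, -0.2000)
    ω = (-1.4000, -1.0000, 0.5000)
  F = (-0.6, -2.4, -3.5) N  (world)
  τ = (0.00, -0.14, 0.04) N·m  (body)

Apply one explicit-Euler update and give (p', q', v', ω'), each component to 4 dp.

linear accel F/m = (-0.4000, -1.6000, -2.3333)
p' = p + v·dt = (-0.9480, 2.5360, -2.4160)
v' = v + a·dt = (1.8680, -0.9280, -0.3867)
gyro term ω×Iω = (0.0200, 0.0210, 0.0980)
α = I⁻¹(τ − ω×Iω) = (-0.4000, -1.3417, -0.7250)
ω + α·dt = (-1.4320, -1.1073, 0.4420)
Hamilton product q⊗(0,ω) = (0.5097729, -1.4452620, -0.8337339, 0.4077180)
updated quaternion q' = (0.9715, 0.1669, 0.0780, -0.1493)

p' = (-0.9480, 2.5360, -2.4160)
q' = (0.9715, 0.1669, 0.0780, -0.1493)
v' = (1.8680, -0.9280, -0.3867)
ω' = (-1.4320, -1.1073, 0.4420)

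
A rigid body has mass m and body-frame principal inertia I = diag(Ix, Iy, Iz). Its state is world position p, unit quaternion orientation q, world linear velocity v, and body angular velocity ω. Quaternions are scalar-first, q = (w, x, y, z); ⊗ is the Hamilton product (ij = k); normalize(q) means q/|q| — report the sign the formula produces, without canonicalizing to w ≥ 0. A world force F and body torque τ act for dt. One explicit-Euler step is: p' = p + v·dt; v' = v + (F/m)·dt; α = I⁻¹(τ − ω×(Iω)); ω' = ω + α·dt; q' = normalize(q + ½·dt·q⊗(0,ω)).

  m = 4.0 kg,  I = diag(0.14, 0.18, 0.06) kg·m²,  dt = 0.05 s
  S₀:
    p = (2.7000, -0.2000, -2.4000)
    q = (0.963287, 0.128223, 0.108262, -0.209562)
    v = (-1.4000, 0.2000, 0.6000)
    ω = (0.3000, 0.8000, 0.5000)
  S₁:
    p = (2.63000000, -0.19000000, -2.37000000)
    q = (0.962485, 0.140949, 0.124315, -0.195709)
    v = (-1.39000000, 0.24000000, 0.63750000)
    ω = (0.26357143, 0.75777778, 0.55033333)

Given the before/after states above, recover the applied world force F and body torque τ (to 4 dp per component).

rate change Δω = (-0.03642857, -0.04222222, 0.05033333)
ω₀×(Iω₀) = (-0.0480, 0.0120, 0.0096)
I·α + gyro = (-0.1500, -0.1400, 0.0700)
velocity change Δv = (0.01000000, 0.04000000, 0.03750000)
m·(v₁−v₀)/dt = (0.8000, 3.2000, 3.0000)

F = (0.8000, 3.2000, 3.0000)
τ = (-0.1500, -0.1400, 0.0700)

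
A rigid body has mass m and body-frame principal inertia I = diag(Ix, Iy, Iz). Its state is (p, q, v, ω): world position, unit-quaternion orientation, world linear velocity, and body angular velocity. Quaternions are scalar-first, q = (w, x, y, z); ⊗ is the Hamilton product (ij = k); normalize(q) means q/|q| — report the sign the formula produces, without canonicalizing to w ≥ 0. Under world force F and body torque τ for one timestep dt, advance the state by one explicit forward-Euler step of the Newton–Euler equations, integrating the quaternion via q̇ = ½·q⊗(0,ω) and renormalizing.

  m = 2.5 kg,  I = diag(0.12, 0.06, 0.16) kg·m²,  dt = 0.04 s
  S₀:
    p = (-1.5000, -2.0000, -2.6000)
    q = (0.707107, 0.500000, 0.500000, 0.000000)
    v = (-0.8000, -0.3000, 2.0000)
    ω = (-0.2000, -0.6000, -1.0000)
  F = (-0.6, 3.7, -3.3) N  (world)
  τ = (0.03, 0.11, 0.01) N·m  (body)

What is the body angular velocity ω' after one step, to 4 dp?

precession coupling ω×(Iω) = (0.0600, -0.0080, -0.0072)
angular accel α = (-0.2500, 1.9667, 0.1075)
new body rate ω' = (-0.2100, -0.5213, -0.9957)

ω' = (-0.2100, -0.5213, -0.9957)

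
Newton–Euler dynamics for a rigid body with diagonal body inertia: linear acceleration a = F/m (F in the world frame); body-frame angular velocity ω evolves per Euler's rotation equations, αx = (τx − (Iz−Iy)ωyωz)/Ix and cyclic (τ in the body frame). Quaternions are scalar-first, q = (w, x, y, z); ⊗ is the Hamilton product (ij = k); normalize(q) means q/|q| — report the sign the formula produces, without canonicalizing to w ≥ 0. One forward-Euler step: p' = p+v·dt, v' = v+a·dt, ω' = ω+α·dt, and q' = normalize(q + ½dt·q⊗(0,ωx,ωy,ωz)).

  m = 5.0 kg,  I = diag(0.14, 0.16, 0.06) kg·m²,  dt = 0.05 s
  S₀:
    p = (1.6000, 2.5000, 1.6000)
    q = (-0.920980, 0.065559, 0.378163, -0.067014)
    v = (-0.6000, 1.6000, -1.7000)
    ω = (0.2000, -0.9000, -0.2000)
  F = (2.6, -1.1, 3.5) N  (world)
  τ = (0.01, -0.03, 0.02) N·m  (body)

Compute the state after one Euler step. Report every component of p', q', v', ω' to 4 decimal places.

precession coupling ω×(Iω) = (-0.0180, -0.0032, -0.0036)
angular accel α = (0.2000, -0.1675, 0.3933)
ω + α·dt = (0.2100, -0.9084, -0.1803)
2q̇ = q⊗(0,ω) = (0.3138321, -0.3201412, 0.8285910, 0.0495603)
q + ½dt·q⊗(0,ω), renormalized = (-0.9129, 0.0575, 0.3988, -0.0658)
a = F/m = (0.5200, -0.2200, 0.7000)
p + v·dt = (1.5700, 2.5800, 1.5150)
v + (F/m)dt = (-0.5740, 1.5890, -1.6650)

p' = (1.5700, 2.5800, 1.5150)
q' = (-0.9129, 0.0575, 0.3988, -0.0658)
v' = (-0.5740, 1.5890, -1.6650)
ω' = (0.2100, -0.9084, -0.1803)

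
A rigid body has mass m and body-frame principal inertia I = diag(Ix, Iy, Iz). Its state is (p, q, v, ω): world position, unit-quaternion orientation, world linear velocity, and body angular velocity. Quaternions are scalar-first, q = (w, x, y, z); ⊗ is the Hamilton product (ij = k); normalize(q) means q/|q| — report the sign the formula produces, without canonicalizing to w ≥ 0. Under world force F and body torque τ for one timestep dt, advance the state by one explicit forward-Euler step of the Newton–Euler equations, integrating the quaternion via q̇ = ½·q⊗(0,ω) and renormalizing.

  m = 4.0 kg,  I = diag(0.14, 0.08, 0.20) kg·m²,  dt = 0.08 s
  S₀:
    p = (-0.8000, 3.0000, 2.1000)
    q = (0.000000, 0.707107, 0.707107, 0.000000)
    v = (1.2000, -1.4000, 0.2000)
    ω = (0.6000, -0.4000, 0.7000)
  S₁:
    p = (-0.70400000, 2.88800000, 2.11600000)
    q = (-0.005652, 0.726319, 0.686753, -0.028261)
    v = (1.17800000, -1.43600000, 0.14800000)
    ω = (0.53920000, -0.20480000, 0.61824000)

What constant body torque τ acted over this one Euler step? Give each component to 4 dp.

ω₁ − ω₀ = (-0.06080000, 0.19520000, -0.08176000)
ω₀×(Iω₀) = (-0.0336, -0.0252, 0.0144)
applied torque τ = (-0.1400, 0.1700, -0.1900)

τ = (-0.1400, 0.1700, -0.1900)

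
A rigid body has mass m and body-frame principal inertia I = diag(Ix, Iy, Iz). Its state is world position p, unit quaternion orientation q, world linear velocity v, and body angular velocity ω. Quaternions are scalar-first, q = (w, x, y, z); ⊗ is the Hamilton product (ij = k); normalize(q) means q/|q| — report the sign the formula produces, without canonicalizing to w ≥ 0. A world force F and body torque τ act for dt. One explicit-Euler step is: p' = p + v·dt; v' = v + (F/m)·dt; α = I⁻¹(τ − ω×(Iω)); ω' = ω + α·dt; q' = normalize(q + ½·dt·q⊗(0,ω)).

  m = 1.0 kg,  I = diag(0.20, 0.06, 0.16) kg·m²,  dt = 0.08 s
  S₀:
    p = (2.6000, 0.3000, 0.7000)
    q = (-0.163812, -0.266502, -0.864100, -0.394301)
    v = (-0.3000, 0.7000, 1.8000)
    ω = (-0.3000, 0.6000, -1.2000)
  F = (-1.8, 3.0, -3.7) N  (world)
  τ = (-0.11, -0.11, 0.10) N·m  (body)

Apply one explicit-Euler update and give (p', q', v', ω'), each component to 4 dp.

p' = (2.5760, 0.3560, 0.8440)
q' = (-0.1649, -0.2133, -0.8748, -0.4026)
v' = (-0.4440, 0.9400, 1.5040)
ω' = (-0.3152, 0.4341, -1.1626)

a = F/m = (-1.8000, 3.0000, -3.7000)
p + v·dt = (2.5760, 0.3560, 0.8440)
v' = v + a·dt = (-0.4440, 0.9400, 1.5040)
gyro term ω×Iω = (-0.0720, 0.0144, 0.0252)
(τ − ω×Iω)/I = (-0.1900, -2.0733, 0.4675)
ω' = ω + α·dt = (-0.3152, 0.4341, -1.1626)
q⊗(0,ω) = (-0.0346518, 1.3226442, -0.2997993, -0.2225568)
q' = normalize(q + ½dt·q⊗(0,ω)) = (-0.1649, -0.2133, -0.8748, -0.4026)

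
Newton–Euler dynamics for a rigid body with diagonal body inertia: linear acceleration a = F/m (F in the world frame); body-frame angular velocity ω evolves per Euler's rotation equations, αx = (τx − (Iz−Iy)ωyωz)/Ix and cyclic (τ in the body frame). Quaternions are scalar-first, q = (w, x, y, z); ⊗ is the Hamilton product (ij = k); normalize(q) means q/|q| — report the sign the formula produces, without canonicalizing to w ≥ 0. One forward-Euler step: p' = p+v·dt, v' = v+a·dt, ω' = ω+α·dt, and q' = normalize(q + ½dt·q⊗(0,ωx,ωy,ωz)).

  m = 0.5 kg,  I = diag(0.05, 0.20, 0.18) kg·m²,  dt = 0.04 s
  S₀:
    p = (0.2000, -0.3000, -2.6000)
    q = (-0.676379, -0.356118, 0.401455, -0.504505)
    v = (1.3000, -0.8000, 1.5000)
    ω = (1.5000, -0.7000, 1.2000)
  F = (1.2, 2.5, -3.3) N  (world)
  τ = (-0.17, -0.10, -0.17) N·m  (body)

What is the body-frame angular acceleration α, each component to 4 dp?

gyro term ω×Iω = (0.0168, -0.2340, -0.1575)
(τ − ω×Iω)/I = (-3.7360, 0.6700, -0.0694)

α = (-3.7360, 0.6700, -0.0694)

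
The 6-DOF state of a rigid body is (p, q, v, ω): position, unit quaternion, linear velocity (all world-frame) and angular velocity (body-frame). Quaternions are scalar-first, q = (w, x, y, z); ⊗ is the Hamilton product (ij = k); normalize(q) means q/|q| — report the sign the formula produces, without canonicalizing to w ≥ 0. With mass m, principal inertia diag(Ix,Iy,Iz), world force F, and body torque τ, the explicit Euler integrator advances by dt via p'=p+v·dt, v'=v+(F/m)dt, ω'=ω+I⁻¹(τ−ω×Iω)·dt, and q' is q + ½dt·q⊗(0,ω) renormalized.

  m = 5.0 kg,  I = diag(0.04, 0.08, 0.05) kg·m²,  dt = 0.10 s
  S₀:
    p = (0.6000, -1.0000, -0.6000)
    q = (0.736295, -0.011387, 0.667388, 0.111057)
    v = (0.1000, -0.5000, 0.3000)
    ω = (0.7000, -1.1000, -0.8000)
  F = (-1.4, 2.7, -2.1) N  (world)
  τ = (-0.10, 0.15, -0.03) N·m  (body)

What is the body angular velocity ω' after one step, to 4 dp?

precession coupling ω×(Iω) = (-0.0264, 0.0056, -0.0308)
(τ − ω×Iω)/I = (-1.8400, 1.8050, 0.0160)
new body rate ω' = (0.5160, -0.9195, -0.7984)

ω' = (0.5160, -0.9195, -0.7984)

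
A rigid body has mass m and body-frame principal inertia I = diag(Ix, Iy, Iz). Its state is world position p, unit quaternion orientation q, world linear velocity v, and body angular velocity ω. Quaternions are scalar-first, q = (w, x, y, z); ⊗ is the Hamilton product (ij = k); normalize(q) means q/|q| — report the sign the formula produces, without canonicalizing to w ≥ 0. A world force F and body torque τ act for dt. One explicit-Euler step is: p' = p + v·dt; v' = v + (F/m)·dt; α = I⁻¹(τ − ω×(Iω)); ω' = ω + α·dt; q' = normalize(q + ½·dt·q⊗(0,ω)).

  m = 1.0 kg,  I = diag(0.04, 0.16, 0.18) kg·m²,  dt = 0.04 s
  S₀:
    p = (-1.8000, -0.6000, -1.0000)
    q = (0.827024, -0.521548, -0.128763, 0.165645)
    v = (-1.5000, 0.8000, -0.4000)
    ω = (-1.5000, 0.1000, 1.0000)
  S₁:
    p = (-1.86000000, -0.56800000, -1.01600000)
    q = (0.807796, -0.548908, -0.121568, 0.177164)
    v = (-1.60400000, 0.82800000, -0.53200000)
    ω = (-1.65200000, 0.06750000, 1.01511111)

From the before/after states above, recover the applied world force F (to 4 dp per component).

Δv = v₁−v₀ = (-0.10400000, 0.02800000, -0.13200000)
F = m·Δv/dt = (-2.6000, 0.7000, -3.3000)

F = (-2.6000, 0.7000, -3.3000)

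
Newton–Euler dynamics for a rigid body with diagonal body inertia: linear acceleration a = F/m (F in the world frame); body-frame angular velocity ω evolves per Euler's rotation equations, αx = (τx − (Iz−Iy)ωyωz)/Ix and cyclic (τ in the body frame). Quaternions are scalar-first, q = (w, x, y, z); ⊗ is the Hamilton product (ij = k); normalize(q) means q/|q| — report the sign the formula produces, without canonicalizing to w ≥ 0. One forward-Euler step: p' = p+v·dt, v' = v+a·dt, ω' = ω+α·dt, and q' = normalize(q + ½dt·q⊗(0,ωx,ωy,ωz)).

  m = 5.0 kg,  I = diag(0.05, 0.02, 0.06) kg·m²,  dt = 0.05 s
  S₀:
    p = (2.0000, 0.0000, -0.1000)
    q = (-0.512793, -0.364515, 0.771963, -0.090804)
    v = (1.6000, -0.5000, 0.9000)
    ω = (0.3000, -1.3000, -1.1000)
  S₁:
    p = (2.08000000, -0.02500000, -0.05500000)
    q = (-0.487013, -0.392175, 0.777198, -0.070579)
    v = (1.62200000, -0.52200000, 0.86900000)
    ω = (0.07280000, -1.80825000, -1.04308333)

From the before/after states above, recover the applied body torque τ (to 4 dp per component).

Δω = ω₁−ω₀ = (-0.22720000, -0.50825000, 0.05691667)
precession coupling = (0.0572, 0.0033, 0.0117)
I·α + gyro = (-0.1700, -0.2000, 0.0800)

τ = (-0.1700, -0.2000, 0.0800)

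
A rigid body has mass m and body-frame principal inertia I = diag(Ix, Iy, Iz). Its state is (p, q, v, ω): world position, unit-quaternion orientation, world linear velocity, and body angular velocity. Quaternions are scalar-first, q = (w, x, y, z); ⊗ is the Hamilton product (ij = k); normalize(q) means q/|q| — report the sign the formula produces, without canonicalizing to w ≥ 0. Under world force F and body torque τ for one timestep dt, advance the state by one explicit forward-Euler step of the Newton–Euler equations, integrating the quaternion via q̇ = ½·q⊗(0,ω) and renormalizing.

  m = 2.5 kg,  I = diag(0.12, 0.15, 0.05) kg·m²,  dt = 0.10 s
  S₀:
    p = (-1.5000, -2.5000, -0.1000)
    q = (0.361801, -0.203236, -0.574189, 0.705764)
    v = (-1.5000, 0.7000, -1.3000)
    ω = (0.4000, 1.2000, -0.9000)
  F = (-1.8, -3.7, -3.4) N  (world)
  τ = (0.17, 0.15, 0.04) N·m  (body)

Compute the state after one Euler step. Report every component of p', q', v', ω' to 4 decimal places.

p' = (-1.6500, -2.4300, -0.2300)
q' = (0.4308, -0.2119, -0.5459, 0.6867)
v' = (-1.5720, 0.5520, -1.4360)
ω' = (0.4517, 1.3168, -0.8488)

a = (-0.7200, -1.4800, -1.3600)
new position p' = (-1.6500, -2.4300, -0.2300)
v + (F/m)dt = (-1.5720, 0.5520, -1.4360)
gyro term ω×Iω = (0.1080, -0.0252, 0.0144)
α = I⁻¹(τ − ω×Iω) = (0.5167, 1.1680, 0.5120)
ω' = ω + α·dt = (0.4517, 1.3168, -0.8488)
2q̇ = q⊗(0,ω) = (1.4055088, -0.1854263, 0.5335544, -0.3398285)
q + ½dt·q⊗(0,ω), renormalized = (0.4308, -0.2119, -0.5459, 0.6867)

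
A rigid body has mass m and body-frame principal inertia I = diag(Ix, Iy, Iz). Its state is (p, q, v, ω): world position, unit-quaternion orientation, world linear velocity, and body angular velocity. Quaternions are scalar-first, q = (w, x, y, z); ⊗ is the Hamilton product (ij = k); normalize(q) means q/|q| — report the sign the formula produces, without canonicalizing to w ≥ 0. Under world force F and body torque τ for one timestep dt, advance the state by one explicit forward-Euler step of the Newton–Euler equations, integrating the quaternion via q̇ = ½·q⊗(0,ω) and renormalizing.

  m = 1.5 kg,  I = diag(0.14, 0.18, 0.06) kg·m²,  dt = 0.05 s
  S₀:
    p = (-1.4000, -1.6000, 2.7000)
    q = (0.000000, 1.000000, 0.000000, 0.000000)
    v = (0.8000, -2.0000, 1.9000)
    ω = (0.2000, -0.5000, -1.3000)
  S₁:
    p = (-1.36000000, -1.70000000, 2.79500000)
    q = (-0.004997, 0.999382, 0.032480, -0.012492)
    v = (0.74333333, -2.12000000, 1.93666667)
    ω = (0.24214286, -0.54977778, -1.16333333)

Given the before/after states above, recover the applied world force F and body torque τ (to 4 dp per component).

ω₁ − ω₀ = (0.04214286, -0.04977778, 0.13666667)
applied torque τ = (0.0400, -0.2000, 0.1600)
velocity change Δv = (-0.05666667, -0.12000000, 0.03666667)
applied force F = (-1.7000, -3.6000, 1.1000)

F = (-1.7000, -3.6000, 1.1000)
τ = (0.0400, -0.2000, 0.1600)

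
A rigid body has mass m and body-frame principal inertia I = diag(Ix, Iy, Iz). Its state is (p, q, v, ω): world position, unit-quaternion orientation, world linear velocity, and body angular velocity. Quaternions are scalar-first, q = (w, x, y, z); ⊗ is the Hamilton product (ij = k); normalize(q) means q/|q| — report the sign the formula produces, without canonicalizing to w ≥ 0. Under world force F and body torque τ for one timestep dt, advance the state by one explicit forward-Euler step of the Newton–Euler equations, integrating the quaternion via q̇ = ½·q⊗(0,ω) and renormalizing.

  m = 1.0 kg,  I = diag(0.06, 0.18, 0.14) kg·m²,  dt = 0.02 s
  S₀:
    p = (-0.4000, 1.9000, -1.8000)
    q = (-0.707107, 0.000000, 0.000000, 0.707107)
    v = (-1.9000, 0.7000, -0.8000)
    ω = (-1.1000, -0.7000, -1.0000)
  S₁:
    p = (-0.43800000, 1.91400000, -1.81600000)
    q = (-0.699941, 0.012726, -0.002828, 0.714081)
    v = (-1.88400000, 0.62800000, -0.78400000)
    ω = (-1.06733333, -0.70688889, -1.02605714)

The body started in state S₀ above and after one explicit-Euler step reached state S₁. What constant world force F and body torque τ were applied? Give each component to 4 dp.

ω₁ − ω₀ = (0.03266667, -0.00688889, -0.02605714)
applied torque τ = (0.0700, -0.1500, -0.0900)
velocity change Δv = (0.01600000, -0.07200000, 0.01600000)
applied force F = (0.8000, -3.6000, 0.8000)

F = (0.8000, -3.6000, 0.8000)
τ = (0.0700, -0.1500, -0.0900)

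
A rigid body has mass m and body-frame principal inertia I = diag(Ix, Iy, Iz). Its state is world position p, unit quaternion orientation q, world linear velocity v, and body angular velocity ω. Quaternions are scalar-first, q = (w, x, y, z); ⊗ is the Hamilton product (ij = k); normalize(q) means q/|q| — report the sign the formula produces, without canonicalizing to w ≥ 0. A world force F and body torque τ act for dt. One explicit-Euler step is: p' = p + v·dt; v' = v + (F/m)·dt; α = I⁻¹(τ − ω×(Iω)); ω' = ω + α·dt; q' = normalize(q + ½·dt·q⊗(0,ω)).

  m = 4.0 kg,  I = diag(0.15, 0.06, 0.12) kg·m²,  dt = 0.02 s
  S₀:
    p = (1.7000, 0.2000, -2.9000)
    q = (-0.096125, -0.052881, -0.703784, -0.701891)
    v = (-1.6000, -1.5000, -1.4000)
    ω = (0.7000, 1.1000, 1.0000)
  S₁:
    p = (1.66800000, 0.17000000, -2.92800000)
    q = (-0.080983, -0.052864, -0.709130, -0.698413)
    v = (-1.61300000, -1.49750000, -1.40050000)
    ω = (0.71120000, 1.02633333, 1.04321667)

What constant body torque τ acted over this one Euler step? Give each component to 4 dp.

ω₁ − ω₀ = (0.01120000, -0.07366667, 0.04321667)
ω₀×(Iω₀) = (0.0660, 0.0210, -0.0693)
applied torque τ = (0.1500, -0.2000, 0.1900)

τ = (0.1500, -0.2000, 0.1900)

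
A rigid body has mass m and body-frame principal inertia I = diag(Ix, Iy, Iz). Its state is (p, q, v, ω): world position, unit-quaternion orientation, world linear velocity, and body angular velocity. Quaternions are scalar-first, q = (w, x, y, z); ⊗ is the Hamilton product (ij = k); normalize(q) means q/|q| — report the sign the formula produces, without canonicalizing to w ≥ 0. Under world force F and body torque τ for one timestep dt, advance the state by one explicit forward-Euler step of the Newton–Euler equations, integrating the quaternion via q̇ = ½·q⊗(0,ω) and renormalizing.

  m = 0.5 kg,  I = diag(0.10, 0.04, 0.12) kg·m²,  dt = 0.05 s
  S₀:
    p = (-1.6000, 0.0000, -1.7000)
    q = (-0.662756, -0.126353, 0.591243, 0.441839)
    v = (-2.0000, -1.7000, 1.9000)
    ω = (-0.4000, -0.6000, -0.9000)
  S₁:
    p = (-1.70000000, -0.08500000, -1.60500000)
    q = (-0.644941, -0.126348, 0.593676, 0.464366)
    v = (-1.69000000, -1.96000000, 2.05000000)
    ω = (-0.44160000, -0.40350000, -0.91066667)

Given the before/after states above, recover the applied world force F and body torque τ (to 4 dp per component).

Δω = ω₁−ω₀ = (-0.04160000, 0.19650000, -0.01066667)
τ = I·(Δω/dt) + ω₀×(Iω₀) = (-0.0400, 0.1500, -0.0400)
velocity change Δv = (0.31000000, -0.26000000, 0.15000000)
m·(v₁−v₀)/dt = (3.1000, -2.6000, 1.5000)

F = (3.1000, -2.6000, 1.5000)
τ = (-0.0400, 0.1500, -0.0400)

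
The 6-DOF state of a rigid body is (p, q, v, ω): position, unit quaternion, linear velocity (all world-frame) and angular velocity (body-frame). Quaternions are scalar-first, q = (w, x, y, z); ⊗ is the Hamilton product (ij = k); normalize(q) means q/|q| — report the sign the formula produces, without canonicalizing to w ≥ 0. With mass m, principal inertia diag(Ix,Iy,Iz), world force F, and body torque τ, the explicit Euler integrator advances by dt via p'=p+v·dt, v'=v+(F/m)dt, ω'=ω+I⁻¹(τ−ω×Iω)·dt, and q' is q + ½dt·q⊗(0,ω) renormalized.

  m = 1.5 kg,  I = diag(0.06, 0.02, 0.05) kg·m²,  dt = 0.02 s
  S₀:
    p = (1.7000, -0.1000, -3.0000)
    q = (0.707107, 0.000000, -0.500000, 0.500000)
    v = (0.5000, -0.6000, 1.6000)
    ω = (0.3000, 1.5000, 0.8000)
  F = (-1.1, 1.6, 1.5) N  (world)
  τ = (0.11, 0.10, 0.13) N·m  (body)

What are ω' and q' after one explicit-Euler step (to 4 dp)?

angular accel α = (1.2333, 4.8800, 2.9600)
ω' = ω + α·dt = (0.3247, 1.5976, 0.8592)
Hamilton product q⊗(0,ω) = (0.3500000, -0.9378679, 1.2106605, 0.7156856)
updated quaternion q' = (0.7105, -0.0094, -0.4878, 0.5071)

ω' = (0.3247, 1.5976, 0.8592)
q' = (0.7105, -0.0094, -0.4878, 0.5071)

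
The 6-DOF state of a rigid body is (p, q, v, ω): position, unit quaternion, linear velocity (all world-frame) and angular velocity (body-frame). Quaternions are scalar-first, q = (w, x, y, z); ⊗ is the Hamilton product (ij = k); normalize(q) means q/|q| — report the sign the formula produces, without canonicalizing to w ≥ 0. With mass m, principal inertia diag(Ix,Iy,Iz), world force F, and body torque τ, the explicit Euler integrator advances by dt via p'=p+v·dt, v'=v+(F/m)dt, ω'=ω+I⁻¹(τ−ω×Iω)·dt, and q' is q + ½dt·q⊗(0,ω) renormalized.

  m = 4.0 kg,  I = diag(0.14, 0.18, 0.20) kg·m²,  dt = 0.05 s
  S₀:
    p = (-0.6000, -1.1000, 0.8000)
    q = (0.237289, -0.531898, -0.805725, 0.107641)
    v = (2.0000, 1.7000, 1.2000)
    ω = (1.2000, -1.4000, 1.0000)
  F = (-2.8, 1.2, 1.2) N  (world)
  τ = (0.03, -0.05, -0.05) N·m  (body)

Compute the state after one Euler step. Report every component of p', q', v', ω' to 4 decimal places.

gyro term ω×Iω = (-0.0280, -0.0720, -0.0672)
α = I⁻¹(τ − ω×Iω) = (0.4143, 0.1222, 0.0860)
new body rate ω' = (1.2207, -1.3939, 1.0043)
2q̇ = q⊗(0,ω) = (-0.5973784, -0.3702808, 0.3288626, 1.9488162)
q' = normalize(q + ½dt·q⊗(0,ω)) = (0.2220, -0.5404, -0.7964, 0.1561)
linear accel F/m = (-0.7000, 0.3000, 0.3000)
p' = p + v·dt = (-0.5000, -1.0150, 0.8600)
new velocity v' = (1.9650, 1.7150, 1.2150)

p' = (-0.5000, -1.0150, 0.8600)
q' = (0.2220, -0.5404, -0.7964, 0.1561)
v' = (1.9650, 1.7150, 1.2150)
ω' = (1.2207, -1.3939, 1.0043)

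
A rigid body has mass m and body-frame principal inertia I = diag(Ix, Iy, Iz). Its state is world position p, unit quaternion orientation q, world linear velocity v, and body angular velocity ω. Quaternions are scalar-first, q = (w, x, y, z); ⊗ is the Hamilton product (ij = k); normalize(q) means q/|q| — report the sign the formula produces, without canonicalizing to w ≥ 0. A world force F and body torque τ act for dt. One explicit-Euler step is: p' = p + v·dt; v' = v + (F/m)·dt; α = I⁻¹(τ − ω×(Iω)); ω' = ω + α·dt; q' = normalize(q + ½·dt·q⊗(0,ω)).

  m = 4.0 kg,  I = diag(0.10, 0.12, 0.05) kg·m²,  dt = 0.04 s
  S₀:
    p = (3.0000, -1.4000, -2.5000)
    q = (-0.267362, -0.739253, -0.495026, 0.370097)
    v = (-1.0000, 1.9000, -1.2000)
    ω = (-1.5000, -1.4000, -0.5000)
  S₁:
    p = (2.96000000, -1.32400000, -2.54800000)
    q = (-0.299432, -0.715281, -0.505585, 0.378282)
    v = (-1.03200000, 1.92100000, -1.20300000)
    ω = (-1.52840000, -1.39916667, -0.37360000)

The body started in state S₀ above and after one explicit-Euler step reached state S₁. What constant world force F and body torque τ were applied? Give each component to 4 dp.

Δv = v₁−v₀ = (-0.03200000, 0.02100000, -0.00300000)
applied force F = (-3.2000, 2.1000, -0.3000)
rate change Δω = (-0.02840000, 0.00083333, 0.12640000)
gyro term ω₀×Iω₀ = (-0.0490, 0.0375, 0.0420)
I·α + gyro = (-0.1200, 0.0400, 0.2000)

F = (-3.2000, 2.1000, -0.3000)
τ = (-0.1200, 0.0400, 0.2000)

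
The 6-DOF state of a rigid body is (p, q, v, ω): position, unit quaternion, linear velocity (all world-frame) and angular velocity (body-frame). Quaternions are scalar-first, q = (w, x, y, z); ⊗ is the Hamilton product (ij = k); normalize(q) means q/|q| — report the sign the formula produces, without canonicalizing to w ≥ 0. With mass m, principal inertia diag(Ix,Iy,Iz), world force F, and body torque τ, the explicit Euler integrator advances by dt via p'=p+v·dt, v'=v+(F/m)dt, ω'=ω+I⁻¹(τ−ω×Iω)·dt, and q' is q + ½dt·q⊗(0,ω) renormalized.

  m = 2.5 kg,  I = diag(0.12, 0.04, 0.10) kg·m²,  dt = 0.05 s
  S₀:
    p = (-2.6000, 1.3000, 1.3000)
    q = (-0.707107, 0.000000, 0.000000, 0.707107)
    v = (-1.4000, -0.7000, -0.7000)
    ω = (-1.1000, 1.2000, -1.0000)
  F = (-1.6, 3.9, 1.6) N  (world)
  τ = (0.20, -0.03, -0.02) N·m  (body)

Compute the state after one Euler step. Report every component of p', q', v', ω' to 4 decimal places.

gyro term ω×Iω = (-0.0720, 0.0220, 0.1056)
angular accel α = (2.2667, -1.3000, -1.2560)
ω + α·dt = (-0.9867, 1.1350, -1.0628)
Hamilton product q⊗(0,ω) = (0.7071070, -0.0707107, -1.6263461, 0.7071070)
q' = normalize(q + ½dt·q⊗(0,ω)) = (-0.6886, -0.0018, -0.0406, 0.7240)
linear accel F/m = (-0.6400, 1.5600, 0.6400)
new position p' = (-2.6700, 1.2650, 1.2650)
v + (F/m)dt = (-1.4320, -0.6220, -0.6680)

p' = (-2.6700, 1.2650, 1.2650)
q' = (-0.6886, -0.0018, -0.0406, 0.7240)
v' = (-1.4320, -0.6220, -0.6680)
ω' = (-0.9867, 1.1350, -1.0628)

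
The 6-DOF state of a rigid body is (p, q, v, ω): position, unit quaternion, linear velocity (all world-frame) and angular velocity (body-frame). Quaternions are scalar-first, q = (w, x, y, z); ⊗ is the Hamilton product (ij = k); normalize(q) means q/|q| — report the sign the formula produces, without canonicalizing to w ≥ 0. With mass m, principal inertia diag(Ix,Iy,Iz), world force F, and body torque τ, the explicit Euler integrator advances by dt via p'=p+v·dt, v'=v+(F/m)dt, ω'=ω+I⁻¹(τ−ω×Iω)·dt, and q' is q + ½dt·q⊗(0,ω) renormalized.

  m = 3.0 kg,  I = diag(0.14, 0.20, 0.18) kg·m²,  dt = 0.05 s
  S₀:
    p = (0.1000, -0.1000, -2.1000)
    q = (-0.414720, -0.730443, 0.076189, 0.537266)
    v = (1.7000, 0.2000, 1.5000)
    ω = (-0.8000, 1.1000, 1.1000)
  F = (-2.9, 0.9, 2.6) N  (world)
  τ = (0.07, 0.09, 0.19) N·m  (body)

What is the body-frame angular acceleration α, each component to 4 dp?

gyro term ω×Iω = (-0.0242, 0.0352, -0.0528)
angular accel α = (0.6729, 0.2740, 1.3489)

α = (0.6729, 0.2740, 1.3489)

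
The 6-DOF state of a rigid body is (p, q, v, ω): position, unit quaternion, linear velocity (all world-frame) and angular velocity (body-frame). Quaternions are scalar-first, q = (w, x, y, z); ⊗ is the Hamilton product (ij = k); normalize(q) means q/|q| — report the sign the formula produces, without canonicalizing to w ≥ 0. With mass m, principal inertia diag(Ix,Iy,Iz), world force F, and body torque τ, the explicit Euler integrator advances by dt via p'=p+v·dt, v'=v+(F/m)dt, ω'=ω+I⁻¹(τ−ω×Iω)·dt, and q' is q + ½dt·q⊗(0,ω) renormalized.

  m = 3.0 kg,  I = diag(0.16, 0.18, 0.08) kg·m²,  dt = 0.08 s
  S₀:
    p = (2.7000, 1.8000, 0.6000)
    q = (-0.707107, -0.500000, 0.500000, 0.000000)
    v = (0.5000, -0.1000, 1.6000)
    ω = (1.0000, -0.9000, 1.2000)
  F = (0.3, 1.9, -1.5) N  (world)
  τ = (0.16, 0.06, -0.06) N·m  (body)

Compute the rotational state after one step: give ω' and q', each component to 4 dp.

ω' = (1.0260, -0.9160, 1.1580)
q' = (-0.6674, -0.5030, 0.5480, -0.0358)

angular accel α = (0.3250, -0.2000, -0.5250)
ω' = ω + α·dt = (1.0260, -0.9160, 1.1580)
2q̇ = q⊗(0,ω) = (0.9500000, -0.1071070, 1.2363963, -0.8985284)
q' = normalize(q + ½dt·q⊗(0,ω)) = (-0.6674, -0.5030, 0.5480, -0.0358)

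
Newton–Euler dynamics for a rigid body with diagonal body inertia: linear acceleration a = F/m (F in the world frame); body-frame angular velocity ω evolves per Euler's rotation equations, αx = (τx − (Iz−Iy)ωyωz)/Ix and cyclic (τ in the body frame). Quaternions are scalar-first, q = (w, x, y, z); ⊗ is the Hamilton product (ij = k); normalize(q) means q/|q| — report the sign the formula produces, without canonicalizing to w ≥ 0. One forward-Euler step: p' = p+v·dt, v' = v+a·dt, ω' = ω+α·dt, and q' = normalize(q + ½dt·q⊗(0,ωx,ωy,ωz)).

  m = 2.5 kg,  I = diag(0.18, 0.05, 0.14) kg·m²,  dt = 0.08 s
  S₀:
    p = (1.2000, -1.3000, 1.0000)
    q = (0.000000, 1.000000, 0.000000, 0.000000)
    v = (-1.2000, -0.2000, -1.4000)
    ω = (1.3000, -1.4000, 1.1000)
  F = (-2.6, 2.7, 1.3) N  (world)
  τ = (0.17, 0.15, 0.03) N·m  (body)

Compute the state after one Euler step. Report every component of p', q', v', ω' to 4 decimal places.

p' = p + v·dt = (1.1040, -1.3160, 0.8880)
v + (F/m)dt = (-1.2832, -0.1136, -1.3584)
precession coupling ω×(Iω) = (-0.1386, 0.0572, 0.2366)
angular accel α = (1.7144, 1.8560, -1.4757)
ω' = ω + α·dt = (1.4372, -1.2515, 0.9819)
2q̇ = q⊗(0,ω) = (-1.3000000, 0.0000000, -1.1000000, -1.4000000)
q' = normalize(q + ½dt·q⊗(0,ω)) = (-0.0518, 0.9961, -0.0438, -0.0558)

p' = (1.1040, -1.3160, 0.8880)
q' = (-0.0518, 0.9961, -0.0438, -0.0558)
v' = (-1.2832, -0.1136, -1.3584)
ω' = (1.4372, -1.2515, 0.9819)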